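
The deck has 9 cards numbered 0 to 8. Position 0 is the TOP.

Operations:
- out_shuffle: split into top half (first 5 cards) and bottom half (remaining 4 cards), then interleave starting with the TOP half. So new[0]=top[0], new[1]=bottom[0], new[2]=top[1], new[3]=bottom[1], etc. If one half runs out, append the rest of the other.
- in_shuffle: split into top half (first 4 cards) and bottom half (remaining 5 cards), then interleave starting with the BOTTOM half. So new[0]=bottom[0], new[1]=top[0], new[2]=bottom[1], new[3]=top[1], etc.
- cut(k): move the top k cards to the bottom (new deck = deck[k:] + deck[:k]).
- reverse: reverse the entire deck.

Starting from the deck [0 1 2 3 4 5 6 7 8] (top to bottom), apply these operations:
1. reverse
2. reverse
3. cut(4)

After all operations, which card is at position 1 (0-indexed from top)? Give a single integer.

Answer: 5

Derivation:
After op 1 (reverse): [8 7 6 5 4 3 2 1 0]
After op 2 (reverse): [0 1 2 3 4 5 6 7 8]
After op 3 (cut(4)): [4 5 6 7 8 0 1 2 3]
Position 1: card 5.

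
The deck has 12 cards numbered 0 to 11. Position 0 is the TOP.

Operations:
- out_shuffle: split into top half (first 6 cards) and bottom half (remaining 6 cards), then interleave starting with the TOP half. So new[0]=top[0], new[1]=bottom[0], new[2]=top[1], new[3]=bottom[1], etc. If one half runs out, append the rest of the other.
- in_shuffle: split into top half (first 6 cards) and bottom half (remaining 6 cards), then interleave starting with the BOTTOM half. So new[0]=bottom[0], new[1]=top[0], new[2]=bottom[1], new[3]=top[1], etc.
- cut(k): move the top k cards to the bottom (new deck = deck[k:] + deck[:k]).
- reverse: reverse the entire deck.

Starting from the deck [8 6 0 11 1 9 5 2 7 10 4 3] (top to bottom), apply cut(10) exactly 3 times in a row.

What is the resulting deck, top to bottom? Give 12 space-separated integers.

After op 1 (cut(10)): [4 3 8 6 0 11 1 9 5 2 7 10]
After op 2 (cut(10)): [7 10 4 3 8 6 0 11 1 9 5 2]
After op 3 (cut(10)): [5 2 7 10 4 3 8 6 0 11 1 9]

Answer: 5 2 7 10 4 3 8 6 0 11 1 9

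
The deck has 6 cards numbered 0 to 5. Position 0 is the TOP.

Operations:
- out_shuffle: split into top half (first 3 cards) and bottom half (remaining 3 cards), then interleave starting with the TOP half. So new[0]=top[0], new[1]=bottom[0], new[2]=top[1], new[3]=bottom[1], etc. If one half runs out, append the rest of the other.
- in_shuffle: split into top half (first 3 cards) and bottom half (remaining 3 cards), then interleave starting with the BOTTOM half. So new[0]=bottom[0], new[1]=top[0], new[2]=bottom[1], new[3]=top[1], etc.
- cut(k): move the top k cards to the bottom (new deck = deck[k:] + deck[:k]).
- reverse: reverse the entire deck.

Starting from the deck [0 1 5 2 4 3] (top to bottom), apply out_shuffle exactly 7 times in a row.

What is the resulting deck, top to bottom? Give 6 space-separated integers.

Answer: 0 5 4 1 2 3

Derivation:
After op 1 (out_shuffle): [0 2 1 4 5 3]
After op 2 (out_shuffle): [0 4 2 5 1 3]
After op 3 (out_shuffle): [0 5 4 1 2 3]
After op 4 (out_shuffle): [0 1 5 2 4 3]
After op 5 (out_shuffle): [0 2 1 4 5 3]
After op 6 (out_shuffle): [0 4 2 5 1 3]
After op 7 (out_shuffle): [0 5 4 1 2 3]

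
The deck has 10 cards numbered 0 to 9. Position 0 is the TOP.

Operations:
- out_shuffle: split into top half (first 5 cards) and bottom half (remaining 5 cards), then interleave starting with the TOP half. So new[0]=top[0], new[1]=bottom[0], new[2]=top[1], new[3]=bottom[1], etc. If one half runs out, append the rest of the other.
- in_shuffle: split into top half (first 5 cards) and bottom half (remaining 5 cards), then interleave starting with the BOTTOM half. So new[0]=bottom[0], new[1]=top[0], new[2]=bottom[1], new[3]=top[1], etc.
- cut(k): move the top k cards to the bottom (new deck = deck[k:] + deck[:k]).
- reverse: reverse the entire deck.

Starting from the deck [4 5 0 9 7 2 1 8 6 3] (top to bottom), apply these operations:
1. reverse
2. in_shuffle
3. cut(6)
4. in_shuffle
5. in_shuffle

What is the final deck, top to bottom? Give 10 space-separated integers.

Answer: 4 3 0 5 2 9 8 1 7 6

Derivation:
After op 1 (reverse): [3 6 8 1 2 7 9 0 5 4]
After op 2 (in_shuffle): [7 3 9 6 0 8 5 1 4 2]
After op 3 (cut(6)): [5 1 4 2 7 3 9 6 0 8]
After op 4 (in_shuffle): [3 5 9 1 6 4 0 2 8 7]
After op 5 (in_shuffle): [4 3 0 5 2 9 8 1 7 6]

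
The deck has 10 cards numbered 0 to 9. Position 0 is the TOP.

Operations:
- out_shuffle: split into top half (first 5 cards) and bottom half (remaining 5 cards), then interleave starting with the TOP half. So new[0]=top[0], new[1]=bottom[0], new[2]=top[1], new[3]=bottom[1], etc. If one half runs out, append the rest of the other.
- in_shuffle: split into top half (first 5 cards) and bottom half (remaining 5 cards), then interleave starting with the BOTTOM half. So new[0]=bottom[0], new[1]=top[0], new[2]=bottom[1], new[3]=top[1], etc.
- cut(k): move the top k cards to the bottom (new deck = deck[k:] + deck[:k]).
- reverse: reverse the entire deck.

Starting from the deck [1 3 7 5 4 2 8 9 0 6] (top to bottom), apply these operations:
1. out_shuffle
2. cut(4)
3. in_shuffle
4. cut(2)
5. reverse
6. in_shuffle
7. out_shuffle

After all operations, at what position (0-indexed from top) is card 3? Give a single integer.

Answer: 0

Derivation:
After op 1 (out_shuffle): [1 2 3 8 7 9 5 0 4 6]
After op 2 (cut(4)): [7 9 5 0 4 6 1 2 3 8]
After op 3 (in_shuffle): [6 7 1 9 2 5 3 0 8 4]
After op 4 (cut(2)): [1 9 2 5 3 0 8 4 6 7]
After op 5 (reverse): [7 6 4 8 0 3 5 2 9 1]
After op 6 (in_shuffle): [3 7 5 6 2 4 9 8 1 0]
After op 7 (out_shuffle): [3 4 7 9 5 8 6 1 2 0]
Card 3 is at position 0.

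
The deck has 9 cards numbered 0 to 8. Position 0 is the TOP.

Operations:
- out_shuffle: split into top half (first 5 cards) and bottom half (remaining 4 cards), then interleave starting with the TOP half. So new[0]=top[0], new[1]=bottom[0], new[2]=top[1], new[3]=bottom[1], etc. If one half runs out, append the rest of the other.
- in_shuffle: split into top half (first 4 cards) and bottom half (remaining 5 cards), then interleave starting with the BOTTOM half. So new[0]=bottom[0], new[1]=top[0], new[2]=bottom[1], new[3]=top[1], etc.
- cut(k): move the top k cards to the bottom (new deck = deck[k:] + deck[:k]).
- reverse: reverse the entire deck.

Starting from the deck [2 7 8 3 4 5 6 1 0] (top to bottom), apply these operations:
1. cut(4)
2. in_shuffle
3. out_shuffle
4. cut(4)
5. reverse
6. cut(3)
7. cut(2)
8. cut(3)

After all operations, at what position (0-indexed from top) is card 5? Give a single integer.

Answer: 7

Derivation:
After op 1 (cut(4)): [4 5 6 1 0 2 7 8 3]
After op 2 (in_shuffle): [0 4 2 5 7 6 8 1 3]
After op 3 (out_shuffle): [0 6 4 8 2 1 5 3 7]
After op 4 (cut(4)): [2 1 5 3 7 0 6 4 8]
After op 5 (reverse): [8 4 6 0 7 3 5 1 2]
After op 6 (cut(3)): [0 7 3 5 1 2 8 4 6]
After op 7 (cut(2)): [3 5 1 2 8 4 6 0 7]
After op 8 (cut(3)): [2 8 4 6 0 7 3 5 1]
Card 5 is at position 7.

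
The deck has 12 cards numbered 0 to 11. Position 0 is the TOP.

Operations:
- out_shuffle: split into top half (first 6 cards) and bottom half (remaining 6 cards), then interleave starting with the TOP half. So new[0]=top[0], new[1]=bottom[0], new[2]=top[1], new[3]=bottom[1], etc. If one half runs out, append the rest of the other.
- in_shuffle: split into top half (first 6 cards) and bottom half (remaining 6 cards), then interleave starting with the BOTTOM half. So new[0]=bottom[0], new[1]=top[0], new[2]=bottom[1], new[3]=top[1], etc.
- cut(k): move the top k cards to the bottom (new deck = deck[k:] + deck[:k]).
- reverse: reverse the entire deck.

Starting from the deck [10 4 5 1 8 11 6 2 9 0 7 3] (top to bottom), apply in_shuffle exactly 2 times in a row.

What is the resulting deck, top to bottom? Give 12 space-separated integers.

After op 1 (in_shuffle): [6 10 2 4 9 5 0 1 7 8 3 11]
After op 2 (in_shuffle): [0 6 1 10 7 2 8 4 3 9 11 5]

Answer: 0 6 1 10 7 2 8 4 3 9 11 5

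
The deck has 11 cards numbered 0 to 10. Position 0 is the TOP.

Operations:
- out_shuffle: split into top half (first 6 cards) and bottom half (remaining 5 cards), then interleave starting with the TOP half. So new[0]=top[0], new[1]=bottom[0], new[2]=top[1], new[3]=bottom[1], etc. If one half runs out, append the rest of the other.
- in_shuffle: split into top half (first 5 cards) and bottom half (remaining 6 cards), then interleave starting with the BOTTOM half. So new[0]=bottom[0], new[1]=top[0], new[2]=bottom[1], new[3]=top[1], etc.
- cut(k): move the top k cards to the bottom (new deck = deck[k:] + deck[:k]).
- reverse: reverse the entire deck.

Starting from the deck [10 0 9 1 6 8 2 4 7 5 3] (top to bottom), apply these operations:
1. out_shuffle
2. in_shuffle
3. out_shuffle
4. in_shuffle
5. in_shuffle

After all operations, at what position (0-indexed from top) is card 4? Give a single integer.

After op 1 (out_shuffle): [10 2 0 4 9 7 1 5 6 3 8]
After op 2 (in_shuffle): [7 10 1 2 5 0 6 4 3 9 8]
After op 3 (out_shuffle): [7 6 10 4 1 3 2 9 5 8 0]
After op 4 (in_shuffle): [3 7 2 6 9 10 5 4 8 1 0]
After op 5 (in_shuffle): [10 3 5 7 4 2 8 6 1 9 0]
Card 4 is at position 4.

Answer: 4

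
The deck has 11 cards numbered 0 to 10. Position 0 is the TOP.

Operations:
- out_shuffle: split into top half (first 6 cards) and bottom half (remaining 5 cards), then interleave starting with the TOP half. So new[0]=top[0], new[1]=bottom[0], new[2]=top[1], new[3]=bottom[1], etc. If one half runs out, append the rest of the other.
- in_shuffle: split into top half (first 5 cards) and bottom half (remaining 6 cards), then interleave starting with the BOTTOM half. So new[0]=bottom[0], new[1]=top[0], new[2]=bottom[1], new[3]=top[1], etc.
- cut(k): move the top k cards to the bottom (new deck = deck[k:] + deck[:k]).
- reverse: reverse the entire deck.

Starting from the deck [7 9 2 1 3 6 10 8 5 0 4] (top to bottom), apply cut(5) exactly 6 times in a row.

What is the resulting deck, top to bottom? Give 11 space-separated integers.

Answer: 5 0 4 7 9 2 1 3 6 10 8

Derivation:
After op 1 (cut(5)): [6 10 8 5 0 4 7 9 2 1 3]
After op 2 (cut(5)): [4 7 9 2 1 3 6 10 8 5 0]
After op 3 (cut(5)): [3 6 10 8 5 0 4 7 9 2 1]
After op 4 (cut(5)): [0 4 7 9 2 1 3 6 10 8 5]
After op 5 (cut(5)): [1 3 6 10 8 5 0 4 7 9 2]
After op 6 (cut(5)): [5 0 4 7 9 2 1 3 6 10 8]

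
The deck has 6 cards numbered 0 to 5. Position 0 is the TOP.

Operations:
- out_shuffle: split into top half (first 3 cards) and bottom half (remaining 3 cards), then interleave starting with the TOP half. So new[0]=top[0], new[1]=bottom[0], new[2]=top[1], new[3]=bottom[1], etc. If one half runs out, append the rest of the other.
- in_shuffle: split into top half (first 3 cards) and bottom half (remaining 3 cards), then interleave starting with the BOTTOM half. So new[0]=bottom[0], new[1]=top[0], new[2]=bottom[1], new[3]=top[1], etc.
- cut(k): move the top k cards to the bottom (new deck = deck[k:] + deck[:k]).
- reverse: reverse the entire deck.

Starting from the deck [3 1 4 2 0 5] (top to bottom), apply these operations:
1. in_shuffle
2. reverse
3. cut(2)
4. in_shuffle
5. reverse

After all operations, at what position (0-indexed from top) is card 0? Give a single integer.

Answer: 2

Derivation:
After op 1 (in_shuffle): [2 3 0 1 5 4]
After op 2 (reverse): [4 5 1 0 3 2]
After op 3 (cut(2)): [1 0 3 2 4 5]
After op 4 (in_shuffle): [2 1 4 0 5 3]
After op 5 (reverse): [3 5 0 4 1 2]
Card 0 is at position 2.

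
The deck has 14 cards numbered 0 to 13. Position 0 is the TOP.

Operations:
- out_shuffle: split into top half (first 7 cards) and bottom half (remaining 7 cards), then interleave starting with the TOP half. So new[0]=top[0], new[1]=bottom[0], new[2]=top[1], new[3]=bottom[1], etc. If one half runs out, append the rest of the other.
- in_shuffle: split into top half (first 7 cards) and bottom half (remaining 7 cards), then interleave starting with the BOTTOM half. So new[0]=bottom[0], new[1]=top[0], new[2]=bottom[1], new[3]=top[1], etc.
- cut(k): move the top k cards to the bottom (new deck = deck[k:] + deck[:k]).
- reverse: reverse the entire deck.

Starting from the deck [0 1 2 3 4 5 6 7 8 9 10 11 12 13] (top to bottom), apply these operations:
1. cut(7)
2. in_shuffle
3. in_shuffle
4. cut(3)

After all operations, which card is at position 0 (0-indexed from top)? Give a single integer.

After op 1 (cut(7)): [7 8 9 10 11 12 13 0 1 2 3 4 5 6]
After op 2 (in_shuffle): [0 7 1 8 2 9 3 10 4 11 5 12 6 13]
After op 3 (in_shuffle): [10 0 4 7 11 1 5 8 12 2 6 9 13 3]
After op 4 (cut(3)): [7 11 1 5 8 12 2 6 9 13 3 10 0 4]
Position 0: card 7.

Answer: 7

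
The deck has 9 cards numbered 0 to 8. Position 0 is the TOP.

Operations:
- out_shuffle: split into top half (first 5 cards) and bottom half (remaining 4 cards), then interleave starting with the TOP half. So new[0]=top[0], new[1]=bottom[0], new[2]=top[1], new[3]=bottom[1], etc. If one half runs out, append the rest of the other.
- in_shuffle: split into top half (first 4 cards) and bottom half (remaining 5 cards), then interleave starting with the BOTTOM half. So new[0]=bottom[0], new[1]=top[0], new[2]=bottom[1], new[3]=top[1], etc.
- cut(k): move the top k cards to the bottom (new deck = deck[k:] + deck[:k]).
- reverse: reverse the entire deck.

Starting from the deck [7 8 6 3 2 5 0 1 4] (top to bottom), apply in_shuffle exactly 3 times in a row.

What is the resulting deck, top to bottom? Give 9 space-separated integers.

Answer: 1 0 5 2 3 6 8 7 4

Derivation:
After op 1 (in_shuffle): [2 7 5 8 0 6 1 3 4]
After op 2 (in_shuffle): [0 2 6 7 1 5 3 8 4]
After op 3 (in_shuffle): [1 0 5 2 3 6 8 7 4]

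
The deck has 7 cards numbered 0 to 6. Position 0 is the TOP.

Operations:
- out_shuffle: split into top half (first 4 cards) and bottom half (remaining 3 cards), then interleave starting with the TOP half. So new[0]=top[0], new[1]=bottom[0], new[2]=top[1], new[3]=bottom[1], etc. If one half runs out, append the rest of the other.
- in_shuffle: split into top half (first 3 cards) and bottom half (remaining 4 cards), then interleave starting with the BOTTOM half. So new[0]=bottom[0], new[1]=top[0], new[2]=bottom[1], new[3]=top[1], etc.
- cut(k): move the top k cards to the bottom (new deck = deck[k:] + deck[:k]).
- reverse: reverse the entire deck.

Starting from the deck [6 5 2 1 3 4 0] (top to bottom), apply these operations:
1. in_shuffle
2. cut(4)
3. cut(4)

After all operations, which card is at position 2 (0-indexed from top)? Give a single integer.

Answer: 5

Derivation:
After op 1 (in_shuffle): [1 6 3 5 4 2 0]
After op 2 (cut(4)): [4 2 0 1 6 3 5]
After op 3 (cut(4)): [6 3 5 4 2 0 1]
Position 2: card 5.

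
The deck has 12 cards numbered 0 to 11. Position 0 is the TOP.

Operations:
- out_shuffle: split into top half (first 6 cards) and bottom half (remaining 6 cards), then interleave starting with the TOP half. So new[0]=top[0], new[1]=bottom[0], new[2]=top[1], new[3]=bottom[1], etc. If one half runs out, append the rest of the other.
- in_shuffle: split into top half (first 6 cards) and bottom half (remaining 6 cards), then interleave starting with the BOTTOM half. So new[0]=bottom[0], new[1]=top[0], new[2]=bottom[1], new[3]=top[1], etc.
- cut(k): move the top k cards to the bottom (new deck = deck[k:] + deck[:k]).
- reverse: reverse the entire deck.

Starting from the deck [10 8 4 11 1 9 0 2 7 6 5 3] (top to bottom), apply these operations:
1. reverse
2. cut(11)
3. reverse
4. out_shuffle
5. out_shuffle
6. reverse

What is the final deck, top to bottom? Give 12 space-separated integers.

Answer: 10 6 0 11 3 7 9 4 5 2 1 8

Derivation:
After op 1 (reverse): [3 5 6 7 2 0 9 1 11 4 8 10]
After op 2 (cut(11)): [10 3 5 6 7 2 0 9 1 11 4 8]
After op 3 (reverse): [8 4 11 1 9 0 2 7 6 5 3 10]
After op 4 (out_shuffle): [8 2 4 7 11 6 1 5 9 3 0 10]
After op 5 (out_shuffle): [8 1 2 5 4 9 7 3 11 0 6 10]
After op 6 (reverse): [10 6 0 11 3 7 9 4 5 2 1 8]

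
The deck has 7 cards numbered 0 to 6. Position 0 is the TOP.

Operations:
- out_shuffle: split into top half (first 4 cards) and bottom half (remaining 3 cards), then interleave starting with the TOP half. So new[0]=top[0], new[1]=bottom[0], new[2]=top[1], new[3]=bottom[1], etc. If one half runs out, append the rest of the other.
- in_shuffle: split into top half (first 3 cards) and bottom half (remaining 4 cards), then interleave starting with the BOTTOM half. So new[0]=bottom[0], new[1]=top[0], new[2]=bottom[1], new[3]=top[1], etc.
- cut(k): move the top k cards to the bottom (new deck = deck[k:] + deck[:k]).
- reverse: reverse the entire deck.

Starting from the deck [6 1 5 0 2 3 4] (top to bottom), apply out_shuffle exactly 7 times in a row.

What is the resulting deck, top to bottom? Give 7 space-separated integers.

After op 1 (out_shuffle): [6 2 1 3 5 4 0]
After op 2 (out_shuffle): [6 5 2 4 1 0 3]
After op 3 (out_shuffle): [6 1 5 0 2 3 4]
After op 4 (out_shuffle): [6 2 1 3 5 4 0]
After op 5 (out_shuffle): [6 5 2 4 1 0 3]
After op 6 (out_shuffle): [6 1 5 0 2 3 4]
After op 7 (out_shuffle): [6 2 1 3 5 4 0]

Answer: 6 2 1 3 5 4 0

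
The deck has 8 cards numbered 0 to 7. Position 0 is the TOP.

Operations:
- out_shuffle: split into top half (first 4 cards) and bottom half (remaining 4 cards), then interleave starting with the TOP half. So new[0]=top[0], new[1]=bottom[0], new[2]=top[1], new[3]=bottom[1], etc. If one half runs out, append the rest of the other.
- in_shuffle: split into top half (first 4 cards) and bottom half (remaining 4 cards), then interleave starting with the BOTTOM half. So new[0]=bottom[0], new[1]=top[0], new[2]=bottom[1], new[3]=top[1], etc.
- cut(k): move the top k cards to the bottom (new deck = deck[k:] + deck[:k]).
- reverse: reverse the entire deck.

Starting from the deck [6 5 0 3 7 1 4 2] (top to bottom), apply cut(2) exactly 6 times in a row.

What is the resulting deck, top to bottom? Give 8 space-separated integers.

Answer: 7 1 4 2 6 5 0 3

Derivation:
After op 1 (cut(2)): [0 3 7 1 4 2 6 5]
After op 2 (cut(2)): [7 1 4 2 6 5 0 3]
After op 3 (cut(2)): [4 2 6 5 0 3 7 1]
After op 4 (cut(2)): [6 5 0 3 7 1 4 2]
After op 5 (cut(2)): [0 3 7 1 4 2 6 5]
After op 6 (cut(2)): [7 1 4 2 6 5 0 3]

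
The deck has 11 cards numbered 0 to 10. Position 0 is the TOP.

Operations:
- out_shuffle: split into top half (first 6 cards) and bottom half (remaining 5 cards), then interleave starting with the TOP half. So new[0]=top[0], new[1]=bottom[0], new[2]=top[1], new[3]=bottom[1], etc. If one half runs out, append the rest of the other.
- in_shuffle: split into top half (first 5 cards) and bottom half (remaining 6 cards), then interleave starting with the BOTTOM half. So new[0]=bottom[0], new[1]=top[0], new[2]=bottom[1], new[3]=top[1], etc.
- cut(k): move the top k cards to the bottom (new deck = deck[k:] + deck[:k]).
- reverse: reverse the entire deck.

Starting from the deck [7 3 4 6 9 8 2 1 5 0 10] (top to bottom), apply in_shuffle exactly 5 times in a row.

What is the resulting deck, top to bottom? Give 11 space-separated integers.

After op 1 (in_shuffle): [8 7 2 3 1 4 5 6 0 9 10]
After op 2 (in_shuffle): [4 8 5 7 6 2 0 3 9 1 10]
After op 3 (in_shuffle): [2 4 0 8 3 5 9 7 1 6 10]
After op 4 (in_shuffle): [5 2 9 4 7 0 1 8 6 3 10]
After op 5 (in_shuffle): [0 5 1 2 8 9 6 4 3 7 10]

Answer: 0 5 1 2 8 9 6 4 3 7 10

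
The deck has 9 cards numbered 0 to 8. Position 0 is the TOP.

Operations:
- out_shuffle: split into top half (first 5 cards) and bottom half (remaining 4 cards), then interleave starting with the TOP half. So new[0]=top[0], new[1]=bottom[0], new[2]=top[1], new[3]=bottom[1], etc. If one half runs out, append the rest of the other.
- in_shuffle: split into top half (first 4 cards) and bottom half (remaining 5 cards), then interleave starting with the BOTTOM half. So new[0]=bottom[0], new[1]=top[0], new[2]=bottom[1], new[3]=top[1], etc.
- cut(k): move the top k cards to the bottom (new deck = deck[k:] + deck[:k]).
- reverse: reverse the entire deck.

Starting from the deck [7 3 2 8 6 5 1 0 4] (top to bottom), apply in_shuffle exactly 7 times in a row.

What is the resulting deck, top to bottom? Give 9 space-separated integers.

After op 1 (in_shuffle): [6 7 5 3 1 2 0 8 4]
After op 2 (in_shuffle): [1 6 2 7 0 5 8 3 4]
After op 3 (in_shuffle): [0 1 5 6 8 2 3 7 4]
After op 4 (in_shuffle): [8 0 2 1 3 5 7 6 4]
After op 5 (in_shuffle): [3 8 5 0 7 2 6 1 4]
After op 6 (in_shuffle): [7 3 2 8 6 5 1 0 4]
After op 7 (in_shuffle): [6 7 5 3 1 2 0 8 4]

Answer: 6 7 5 3 1 2 0 8 4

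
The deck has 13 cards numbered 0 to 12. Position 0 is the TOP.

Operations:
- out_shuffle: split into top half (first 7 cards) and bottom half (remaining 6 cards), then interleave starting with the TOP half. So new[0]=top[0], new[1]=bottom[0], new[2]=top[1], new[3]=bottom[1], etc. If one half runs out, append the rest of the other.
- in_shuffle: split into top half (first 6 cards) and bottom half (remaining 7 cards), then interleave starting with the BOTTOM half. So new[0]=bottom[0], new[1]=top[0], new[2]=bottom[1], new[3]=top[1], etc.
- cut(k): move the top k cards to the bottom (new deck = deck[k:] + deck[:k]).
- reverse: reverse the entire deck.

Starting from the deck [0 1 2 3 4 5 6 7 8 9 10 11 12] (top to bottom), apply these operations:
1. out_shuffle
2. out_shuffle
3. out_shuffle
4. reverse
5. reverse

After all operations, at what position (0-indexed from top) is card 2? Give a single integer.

After op 1 (out_shuffle): [0 7 1 8 2 9 3 10 4 11 5 12 6]
After op 2 (out_shuffle): [0 10 7 4 1 11 8 5 2 12 9 6 3]
After op 3 (out_shuffle): [0 5 10 2 7 12 4 9 1 6 11 3 8]
After op 4 (reverse): [8 3 11 6 1 9 4 12 7 2 10 5 0]
After op 5 (reverse): [0 5 10 2 7 12 4 9 1 6 11 3 8]
Card 2 is at position 3.

Answer: 3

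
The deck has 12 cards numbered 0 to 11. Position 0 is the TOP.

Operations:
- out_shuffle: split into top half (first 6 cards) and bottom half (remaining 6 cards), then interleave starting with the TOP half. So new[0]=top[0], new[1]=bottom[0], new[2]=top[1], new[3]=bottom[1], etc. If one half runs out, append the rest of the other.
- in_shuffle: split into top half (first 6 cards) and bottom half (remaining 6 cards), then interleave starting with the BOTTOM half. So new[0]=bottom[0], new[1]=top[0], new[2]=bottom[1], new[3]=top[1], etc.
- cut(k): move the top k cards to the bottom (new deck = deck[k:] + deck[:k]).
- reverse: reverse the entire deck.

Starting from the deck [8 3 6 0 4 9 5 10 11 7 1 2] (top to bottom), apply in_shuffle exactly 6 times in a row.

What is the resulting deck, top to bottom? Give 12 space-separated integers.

After op 1 (in_shuffle): [5 8 10 3 11 6 7 0 1 4 2 9]
After op 2 (in_shuffle): [7 5 0 8 1 10 4 3 2 11 9 6]
After op 3 (in_shuffle): [4 7 3 5 2 0 11 8 9 1 6 10]
After op 4 (in_shuffle): [11 4 8 7 9 3 1 5 6 2 10 0]
After op 5 (in_shuffle): [1 11 5 4 6 8 2 7 10 9 0 3]
After op 6 (in_shuffle): [2 1 7 11 10 5 9 4 0 6 3 8]

Answer: 2 1 7 11 10 5 9 4 0 6 3 8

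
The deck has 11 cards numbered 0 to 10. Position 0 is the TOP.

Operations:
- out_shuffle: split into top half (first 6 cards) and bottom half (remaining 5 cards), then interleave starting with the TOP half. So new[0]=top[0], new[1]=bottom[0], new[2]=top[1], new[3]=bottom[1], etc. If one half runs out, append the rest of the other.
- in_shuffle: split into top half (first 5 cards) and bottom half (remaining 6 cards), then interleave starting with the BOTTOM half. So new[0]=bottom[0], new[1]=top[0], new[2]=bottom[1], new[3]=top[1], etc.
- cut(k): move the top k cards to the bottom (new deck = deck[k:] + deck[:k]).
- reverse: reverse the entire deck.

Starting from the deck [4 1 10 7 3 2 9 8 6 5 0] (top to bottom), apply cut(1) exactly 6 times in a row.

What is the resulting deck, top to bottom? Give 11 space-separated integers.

Answer: 9 8 6 5 0 4 1 10 7 3 2

Derivation:
After op 1 (cut(1)): [1 10 7 3 2 9 8 6 5 0 4]
After op 2 (cut(1)): [10 7 3 2 9 8 6 5 0 4 1]
After op 3 (cut(1)): [7 3 2 9 8 6 5 0 4 1 10]
After op 4 (cut(1)): [3 2 9 8 6 5 0 4 1 10 7]
After op 5 (cut(1)): [2 9 8 6 5 0 4 1 10 7 3]
After op 6 (cut(1)): [9 8 6 5 0 4 1 10 7 3 2]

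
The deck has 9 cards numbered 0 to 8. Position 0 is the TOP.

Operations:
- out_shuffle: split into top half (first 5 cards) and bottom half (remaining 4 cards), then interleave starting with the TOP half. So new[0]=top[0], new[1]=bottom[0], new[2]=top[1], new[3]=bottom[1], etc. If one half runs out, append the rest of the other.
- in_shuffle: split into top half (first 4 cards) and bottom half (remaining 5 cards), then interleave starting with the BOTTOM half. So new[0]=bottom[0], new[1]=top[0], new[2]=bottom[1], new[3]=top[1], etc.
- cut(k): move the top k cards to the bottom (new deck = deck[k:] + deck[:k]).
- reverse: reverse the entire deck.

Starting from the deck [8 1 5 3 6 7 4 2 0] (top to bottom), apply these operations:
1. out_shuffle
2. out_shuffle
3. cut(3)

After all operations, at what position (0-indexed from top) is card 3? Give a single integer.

After op 1 (out_shuffle): [8 7 1 4 5 2 3 0 6]
After op 2 (out_shuffle): [8 2 7 3 1 0 4 6 5]
After op 3 (cut(3)): [3 1 0 4 6 5 8 2 7]
Card 3 is at position 0.

Answer: 0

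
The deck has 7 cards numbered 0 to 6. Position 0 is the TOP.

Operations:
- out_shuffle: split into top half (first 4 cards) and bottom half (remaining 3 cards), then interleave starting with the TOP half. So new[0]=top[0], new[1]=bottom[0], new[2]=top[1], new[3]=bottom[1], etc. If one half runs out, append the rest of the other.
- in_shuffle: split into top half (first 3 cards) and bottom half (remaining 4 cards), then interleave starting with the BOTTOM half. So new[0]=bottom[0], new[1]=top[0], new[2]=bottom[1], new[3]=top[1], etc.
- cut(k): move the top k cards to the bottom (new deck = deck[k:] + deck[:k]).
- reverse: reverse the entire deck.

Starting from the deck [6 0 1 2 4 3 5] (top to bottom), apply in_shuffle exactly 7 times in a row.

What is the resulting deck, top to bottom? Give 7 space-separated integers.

After op 1 (in_shuffle): [2 6 4 0 3 1 5]
After op 2 (in_shuffle): [0 2 3 6 1 4 5]
After op 3 (in_shuffle): [6 0 1 2 4 3 5]
After op 4 (in_shuffle): [2 6 4 0 3 1 5]
After op 5 (in_shuffle): [0 2 3 6 1 4 5]
After op 6 (in_shuffle): [6 0 1 2 4 3 5]
After op 7 (in_shuffle): [2 6 4 0 3 1 5]

Answer: 2 6 4 0 3 1 5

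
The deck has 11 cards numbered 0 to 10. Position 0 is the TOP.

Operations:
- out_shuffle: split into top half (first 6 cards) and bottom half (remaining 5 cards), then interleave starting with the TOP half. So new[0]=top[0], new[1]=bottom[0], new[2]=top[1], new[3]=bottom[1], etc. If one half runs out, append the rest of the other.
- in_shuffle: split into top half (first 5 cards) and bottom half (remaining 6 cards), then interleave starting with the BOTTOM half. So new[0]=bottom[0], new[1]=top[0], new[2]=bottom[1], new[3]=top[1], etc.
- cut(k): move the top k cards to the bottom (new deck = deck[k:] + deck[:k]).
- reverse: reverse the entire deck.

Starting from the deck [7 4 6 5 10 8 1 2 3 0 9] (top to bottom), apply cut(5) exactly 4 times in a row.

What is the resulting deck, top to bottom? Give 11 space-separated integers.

After op 1 (cut(5)): [8 1 2 3 0 9 7 4 6 5 10]
After op 2 (cut(5)): [9 7 4 6 5 10 8 1 2 3 0]
After op 3 (cut(5)): [10 8 1 2 3 0 9 7 4 6 5]
After op 4 (cut(5)): [0 9 7 4 6 5 10 8 1 2 3]

Answer: 0 9 7 4 6 5 10 8 1 2 3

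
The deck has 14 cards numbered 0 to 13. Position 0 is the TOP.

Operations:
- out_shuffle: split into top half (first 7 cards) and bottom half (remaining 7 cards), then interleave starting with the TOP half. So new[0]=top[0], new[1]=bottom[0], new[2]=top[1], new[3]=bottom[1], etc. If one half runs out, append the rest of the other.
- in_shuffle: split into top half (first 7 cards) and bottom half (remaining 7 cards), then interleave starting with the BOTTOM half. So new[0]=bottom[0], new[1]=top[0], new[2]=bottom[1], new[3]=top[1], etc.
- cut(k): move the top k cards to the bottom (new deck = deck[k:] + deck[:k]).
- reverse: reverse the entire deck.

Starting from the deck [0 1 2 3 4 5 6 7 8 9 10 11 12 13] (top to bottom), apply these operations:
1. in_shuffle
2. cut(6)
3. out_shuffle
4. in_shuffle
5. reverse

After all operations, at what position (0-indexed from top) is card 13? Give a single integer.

After op 1 (in_shuffle): [7 0 8 1 9 2 10 3 11 4 12 5 13 6]
After op 2 (cut(6)): [10 3 11 4 12 5 13 6 7 0 8 1 9 2]
After op 3 (out_shuffle): [10 6 3 7 11 0 4 8 12 1 5 9 13 2]
After op 4 (in_shuffle): [8 10 12 6 1 3 5 7 9 11 13 0 2 4]
After op 5 (reverse): [4 2 0 13 11 9 7 5 3 1 6 12 10 8]
Card 13 is at position 3.

Answer: 3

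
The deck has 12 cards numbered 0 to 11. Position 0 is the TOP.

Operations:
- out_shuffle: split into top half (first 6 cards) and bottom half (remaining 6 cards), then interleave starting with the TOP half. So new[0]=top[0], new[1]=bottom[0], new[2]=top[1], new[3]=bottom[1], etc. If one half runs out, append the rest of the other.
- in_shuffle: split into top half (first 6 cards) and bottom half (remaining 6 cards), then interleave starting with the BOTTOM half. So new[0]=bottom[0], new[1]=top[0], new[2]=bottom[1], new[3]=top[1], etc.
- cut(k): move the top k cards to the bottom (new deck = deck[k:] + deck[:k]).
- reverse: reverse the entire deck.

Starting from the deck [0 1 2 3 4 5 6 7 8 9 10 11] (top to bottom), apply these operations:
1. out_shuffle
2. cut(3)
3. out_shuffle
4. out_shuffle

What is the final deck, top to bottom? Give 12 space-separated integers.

Answer: 7 3 10 0 2 9 5 6 8 4 11 1

Derivation:
After op 1 (out_shuffle): [0 6 1 7 2 8 3 9 4 10 5 11]
After op 2 (cut(3)): [7 2 8 3 9 4 10 5 11 0 6 1]
After op 3 (out_shuffle): [7 10 2 5 8 11 3 0 9 6 4 1]
After op 4 (out_shuffle): [7 3 10 0 2 9 5 6 8 4 11 1]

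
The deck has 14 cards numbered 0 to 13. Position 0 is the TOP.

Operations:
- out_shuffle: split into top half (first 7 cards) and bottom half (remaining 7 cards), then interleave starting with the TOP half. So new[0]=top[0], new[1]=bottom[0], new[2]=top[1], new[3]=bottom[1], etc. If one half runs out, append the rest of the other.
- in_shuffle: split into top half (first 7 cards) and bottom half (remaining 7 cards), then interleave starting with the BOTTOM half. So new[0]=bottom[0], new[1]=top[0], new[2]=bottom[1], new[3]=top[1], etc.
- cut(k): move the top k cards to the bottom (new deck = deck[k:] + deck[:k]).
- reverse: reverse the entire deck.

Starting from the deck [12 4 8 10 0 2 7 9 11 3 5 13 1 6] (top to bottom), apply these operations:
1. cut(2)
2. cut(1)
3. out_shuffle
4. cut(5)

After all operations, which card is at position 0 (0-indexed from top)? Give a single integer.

After op 1 (cut(2)): [8 10 0 2 7 9 11 3 5 13 1 6 12 4]
After op 2 (cut(1)): [10 0 2 7 9 11 3 5 13 1 6 12 4 8]
After op 3 (out_shuffle): [10 5 0 13 2 1 7 6 9 12 11 4 3 8]
After op 4 (cut(5)): [1 7 6 9 12 11 4 3 8 10 5 0 13 2]
Position 0: card 1.

Answer: 1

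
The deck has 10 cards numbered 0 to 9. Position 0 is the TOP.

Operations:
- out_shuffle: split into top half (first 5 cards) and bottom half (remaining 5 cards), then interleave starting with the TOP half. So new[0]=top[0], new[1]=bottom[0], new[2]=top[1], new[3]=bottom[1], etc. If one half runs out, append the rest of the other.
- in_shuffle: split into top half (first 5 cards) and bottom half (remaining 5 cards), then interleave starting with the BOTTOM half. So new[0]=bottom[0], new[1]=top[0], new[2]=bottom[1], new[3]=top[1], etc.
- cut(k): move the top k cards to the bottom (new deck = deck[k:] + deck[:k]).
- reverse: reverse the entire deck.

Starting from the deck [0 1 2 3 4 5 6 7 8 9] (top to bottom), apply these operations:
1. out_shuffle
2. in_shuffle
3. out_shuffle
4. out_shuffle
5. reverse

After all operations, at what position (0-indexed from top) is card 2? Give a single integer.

Answer: 0

Derivation:
After op 1 (out_shuffle): [0 5 1 6 2 7 3 8 4 9]
After op 2 (in_shuffle): [7 0 3 5 8 1 4 6 9 2]
After op 3 (out_shuffle): [7 1 0 4 3 6 5 9 8 2]
After op 4 (out_shuffle): [7 6 1 5 0 9 4 8 3 2]
After op 5 (reverse): [2 3 8 4 9 0 5 1 6 7]
Card 2 is at position 0.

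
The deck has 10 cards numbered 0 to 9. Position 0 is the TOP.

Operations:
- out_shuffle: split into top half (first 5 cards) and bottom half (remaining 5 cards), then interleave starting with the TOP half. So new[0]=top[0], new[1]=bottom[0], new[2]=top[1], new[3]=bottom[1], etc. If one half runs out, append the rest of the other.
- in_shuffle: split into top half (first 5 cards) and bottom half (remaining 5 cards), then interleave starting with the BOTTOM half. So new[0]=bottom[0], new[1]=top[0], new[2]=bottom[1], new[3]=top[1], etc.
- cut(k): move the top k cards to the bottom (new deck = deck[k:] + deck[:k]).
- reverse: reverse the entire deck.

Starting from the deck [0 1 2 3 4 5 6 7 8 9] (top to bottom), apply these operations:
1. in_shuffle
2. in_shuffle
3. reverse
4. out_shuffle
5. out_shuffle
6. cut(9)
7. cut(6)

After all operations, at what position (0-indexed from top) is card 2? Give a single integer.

After op 1 (in_shuffle): [5 0 6 1 7 2 8 3 9 4]
After op 2 (in_shuffle): [2 5 8 0 3 6 9 1 4 7]
After op 3 (reverse): [7 4 1 9 6 3 0 8 5 2]
After op 4 (out_shuffle): [7 3 4 0 1 8 9 5 6 2]
After op 5 (out_shuffle): [7 8 3 9 4 5 0 6 1 2]
After op 6 (cut(9)): [2 7 8 3 9 4 5 0 6 1]
After op 7 (cut(6)): [5 0 6 1 2 7 8 3 9 4]
Card 2 is at position 4.

Answer: 4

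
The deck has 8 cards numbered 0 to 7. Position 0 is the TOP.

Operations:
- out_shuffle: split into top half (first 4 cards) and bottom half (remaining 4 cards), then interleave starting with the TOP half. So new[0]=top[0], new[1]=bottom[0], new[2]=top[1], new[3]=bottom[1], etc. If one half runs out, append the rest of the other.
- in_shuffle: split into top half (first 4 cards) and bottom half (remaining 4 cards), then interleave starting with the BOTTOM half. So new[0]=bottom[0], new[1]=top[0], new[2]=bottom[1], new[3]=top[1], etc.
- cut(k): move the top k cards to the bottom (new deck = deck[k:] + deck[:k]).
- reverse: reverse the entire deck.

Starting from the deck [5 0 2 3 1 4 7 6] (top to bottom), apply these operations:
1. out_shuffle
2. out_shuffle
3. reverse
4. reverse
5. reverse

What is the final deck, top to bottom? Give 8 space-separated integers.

Answer: 6 4 3 0 7 1 2 5

Derivation:
After op 1 (out_shuffle): [5 1 0 4 2 7 3 6]
After op 2 (out_shuffle): [5 2 1 7 0 3 4 6]
After op 3 (reverse): [6 4 3 0 7 1 2 5]
After op 4 (reverse): [5 2 1 7 0 3 4 6]
After op 5 (reverse): [6 4 3 0 7 1 2 5]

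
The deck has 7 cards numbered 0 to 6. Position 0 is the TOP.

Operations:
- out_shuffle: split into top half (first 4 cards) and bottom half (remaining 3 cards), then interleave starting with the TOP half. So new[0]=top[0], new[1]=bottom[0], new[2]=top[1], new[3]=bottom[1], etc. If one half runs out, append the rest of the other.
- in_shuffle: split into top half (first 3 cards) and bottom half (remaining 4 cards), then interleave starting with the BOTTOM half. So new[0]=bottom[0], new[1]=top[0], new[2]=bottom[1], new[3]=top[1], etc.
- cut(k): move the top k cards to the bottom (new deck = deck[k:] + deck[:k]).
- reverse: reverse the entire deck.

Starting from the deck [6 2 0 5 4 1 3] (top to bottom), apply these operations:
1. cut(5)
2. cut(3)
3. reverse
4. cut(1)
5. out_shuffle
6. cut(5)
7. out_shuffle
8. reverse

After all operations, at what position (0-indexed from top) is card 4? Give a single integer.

After op 1 (cut(5)): [1 3 6 2 0 5 4]
After op 2 (cut(3)): [2 0 5 4 1 3 6]
After op 3 (reverse): [6 3 1 4 5 0 2]
After op 4 (cut(1)): [3 1 4 5 0 2 6]
After op 5 (out_shuffle): [3 0 1 2 4 6 5]
After op 6 (cut(5)): [6 5 3 0 1 2 4]
After op 7 (out_shuffle): [6 1 5 2 3 4 0]
After op 8 (reverse): [0 4 3 2 5 1 6]
Card 4 is at position 1.

Answer: 1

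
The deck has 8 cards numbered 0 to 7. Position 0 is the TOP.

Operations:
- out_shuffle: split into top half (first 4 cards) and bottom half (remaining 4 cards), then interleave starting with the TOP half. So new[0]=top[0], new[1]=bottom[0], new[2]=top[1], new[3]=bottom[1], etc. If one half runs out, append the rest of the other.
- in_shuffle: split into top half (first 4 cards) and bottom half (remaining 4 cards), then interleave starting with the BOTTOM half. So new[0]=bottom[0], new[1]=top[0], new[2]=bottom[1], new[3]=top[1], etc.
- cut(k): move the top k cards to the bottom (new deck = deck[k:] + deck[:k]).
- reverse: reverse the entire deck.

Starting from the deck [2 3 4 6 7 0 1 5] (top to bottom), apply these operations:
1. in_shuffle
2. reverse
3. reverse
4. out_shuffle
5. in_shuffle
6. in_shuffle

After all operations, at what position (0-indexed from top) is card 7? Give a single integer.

Answer: 3

Derivation:
After op 1 (in_shuffle): [7 2 0 3 1 4 5 6]
After op 2 (reverse): [6 5 4 1 3 0 2 7]
After op 3 (reverse): [7 2 0 3 1 4 5 6]
After op 4 (out_shuffle): [7 1 2 4 0 5 3 6]
After op 5 (in_shuffle): [0 7 5 1 3 2 6 4]
After op 6 (in_shuffle): [3 0 2 7 6 5 4 1]
Card 7 is at position 3.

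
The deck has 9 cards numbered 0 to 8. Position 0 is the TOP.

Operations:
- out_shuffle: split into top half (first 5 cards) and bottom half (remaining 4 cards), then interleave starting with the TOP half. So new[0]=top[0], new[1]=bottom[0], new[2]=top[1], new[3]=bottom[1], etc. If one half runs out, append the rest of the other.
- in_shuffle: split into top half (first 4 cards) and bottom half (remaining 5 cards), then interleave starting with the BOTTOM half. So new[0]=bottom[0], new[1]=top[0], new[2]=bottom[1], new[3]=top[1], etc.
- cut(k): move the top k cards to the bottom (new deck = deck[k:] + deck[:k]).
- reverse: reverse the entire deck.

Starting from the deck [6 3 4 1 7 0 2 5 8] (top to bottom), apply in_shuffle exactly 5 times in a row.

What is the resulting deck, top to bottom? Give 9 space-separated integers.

Answer: 3 1 0 5 6 4 7 2 8

Derivation:
After op 1 (in_shuffle): [7 6 0 3 2 4 5 1 8]
After op 2 (in_shuffle): [2 7 4 6 5 0 1 3 8]
After op 3 (in_shuffle): [5 2 0 7 1 4 3 6 8]
After op 4 (in_shuffle): [1 5 4 2 3 0 6 7 8]
After op 5 (in_shuffle): [3 1 0 5 6 4 7 2 8]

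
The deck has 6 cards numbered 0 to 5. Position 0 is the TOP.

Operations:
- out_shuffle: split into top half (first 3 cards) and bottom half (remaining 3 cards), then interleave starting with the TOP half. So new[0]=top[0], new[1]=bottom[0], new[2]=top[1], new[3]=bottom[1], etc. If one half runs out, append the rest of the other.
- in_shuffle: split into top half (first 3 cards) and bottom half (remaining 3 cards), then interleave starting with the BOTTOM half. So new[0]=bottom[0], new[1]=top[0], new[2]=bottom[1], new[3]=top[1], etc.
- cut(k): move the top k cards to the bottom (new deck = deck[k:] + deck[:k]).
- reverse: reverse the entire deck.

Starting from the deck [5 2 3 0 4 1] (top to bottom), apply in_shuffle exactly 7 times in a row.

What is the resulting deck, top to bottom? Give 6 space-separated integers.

After op 1 (in_shuffle): [0 5 4 2 1 3]
After op 2 (in_shuffle): [2 0 1 5 3 4]
After op 3 (in_shuffle): [5 2 3 0 4 1]
After op 4 (in_shuffle): [0 5 4 2 1 3]
After op 5 (in_shuffle): [2 0 1 5 3 4]
After op 6 (in_shuffle): [5 2 3 0 4 1]
After op 7 (in_shuffle): [0 5 4 2 1 3]

Answer: 0 5 4 2 1 3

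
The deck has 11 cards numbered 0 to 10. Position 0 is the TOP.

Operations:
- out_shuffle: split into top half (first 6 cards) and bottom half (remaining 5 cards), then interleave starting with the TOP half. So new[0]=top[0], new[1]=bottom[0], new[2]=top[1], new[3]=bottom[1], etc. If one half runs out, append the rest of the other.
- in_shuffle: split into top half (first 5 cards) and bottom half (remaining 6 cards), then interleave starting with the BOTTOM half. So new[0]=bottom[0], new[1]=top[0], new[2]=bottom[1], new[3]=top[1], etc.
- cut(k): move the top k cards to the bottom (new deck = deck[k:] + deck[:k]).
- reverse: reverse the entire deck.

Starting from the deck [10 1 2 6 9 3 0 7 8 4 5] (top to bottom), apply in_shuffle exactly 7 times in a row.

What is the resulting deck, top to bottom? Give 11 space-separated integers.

Answer: 7 9 1 4 0 6 10 8 3 2 5

Derivation:
After op 1 (in_shuffle): [3 10 0 1 7 2 8 6 4 9 5]
After op 2 (in_shuffle): [2 3 8 10 6 0 4 1 9 7 5]
After op 3 (in_shuffle): [0 2 4 3 1 8 9 10 7 6 5]
After op 4 (in_shuffle): [8 0 9 2 10 4 7 3 6 1 5]
After op 5 (in_shuffle): [4 8 7 0 3 9 6 2 1 10 5]
After op 6 (in_shuffle): [9 4 6 8 2 7 1 0 10 3 5]
After op 7 (in_shuffle): [7 9 1 4 0 6 10 8 3 2 5]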